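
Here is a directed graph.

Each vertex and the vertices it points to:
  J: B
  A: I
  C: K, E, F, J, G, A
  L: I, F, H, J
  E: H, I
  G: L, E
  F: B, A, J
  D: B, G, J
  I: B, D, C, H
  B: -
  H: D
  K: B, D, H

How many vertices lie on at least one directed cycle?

10

A vertex is on a directed cycle iff it belongs to a strongly connected component of size ≥ 2 (or has a self-loop).
The vertices on cycles are {A, C, D, E, F, G, H, I, K, L} — 10 in total.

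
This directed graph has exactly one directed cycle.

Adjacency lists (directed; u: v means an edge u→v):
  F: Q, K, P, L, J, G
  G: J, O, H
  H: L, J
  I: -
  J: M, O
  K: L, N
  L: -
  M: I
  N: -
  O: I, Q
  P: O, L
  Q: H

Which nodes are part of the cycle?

H, J, O, Q

DFS with gray/black marking from H:
H gray
  L gray
  L black
  J gray
    M gray
      I gray
      I black
    M black
    O gray
      O→I: I black — skip
      Q gray
        Q→H: H is gray → back edge
Back edge closes the cycle H → J → O → Q → H; its vertices are {H, J, O, Q}.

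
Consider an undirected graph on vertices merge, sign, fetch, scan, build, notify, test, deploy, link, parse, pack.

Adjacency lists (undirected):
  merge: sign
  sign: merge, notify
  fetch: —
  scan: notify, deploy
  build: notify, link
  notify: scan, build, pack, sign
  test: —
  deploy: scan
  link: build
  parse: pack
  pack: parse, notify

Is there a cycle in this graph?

DFS, tracking each vertex's parent; an edge to a visited non-parent vertex closes a cycle.
Start from notify:
visit notify (parent –)
  visit scan (parent notify)
    scan–notify: parent, skip
    visit deploy (parent scan)
      deploy–scan: parent, skip
  visit build (parent notify)
    build–notify: parent, skip
    visit link (parent build)
      link–build: parent, skip
  visit pack (parent notify)
    visit parse (parent pack)
      parse–pack: parent, skip
    pack–notify: parent, skip
  visit sign (parent notify)
    visit merge (parent sign)
      merge–sign: parent, skip
    sign–notify: parent, skip
visit fetch (parent –)
visit test (parent –)
No non-parent visited neighbor found — the graph is a forest.

No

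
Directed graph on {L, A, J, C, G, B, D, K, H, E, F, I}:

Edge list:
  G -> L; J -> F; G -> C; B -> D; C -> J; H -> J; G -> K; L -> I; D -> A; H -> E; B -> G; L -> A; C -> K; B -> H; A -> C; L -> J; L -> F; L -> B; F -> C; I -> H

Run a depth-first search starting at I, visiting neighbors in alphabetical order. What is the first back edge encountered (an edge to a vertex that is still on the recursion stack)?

DFS from I (visiting neighbors in alphabetical order); mark gray on enter, black on exit:
I gray
  H gray
    E gray
    E black
    J gray
      F gray
        C gray
          C→J: J is gray → back edge
First back edge: C → J.

C→J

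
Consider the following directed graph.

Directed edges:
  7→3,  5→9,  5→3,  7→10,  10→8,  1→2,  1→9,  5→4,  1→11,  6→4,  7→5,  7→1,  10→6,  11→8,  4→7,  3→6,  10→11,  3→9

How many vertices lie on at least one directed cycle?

A vertex is on a directed cycle iff it belongs to a strongly connected component of size ≥ 2 (or has a self-loop).
The vertices on cycles are {3, 4, 5, 6, 7, 10} — 6 in total.

6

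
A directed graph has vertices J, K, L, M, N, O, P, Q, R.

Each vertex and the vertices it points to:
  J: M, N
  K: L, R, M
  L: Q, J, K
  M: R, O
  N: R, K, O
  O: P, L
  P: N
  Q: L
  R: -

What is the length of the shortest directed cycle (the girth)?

2

For each vertex v, BFS finds the shortest path from v back to v.
The shortest such closed walk is L → Q → L, length 2.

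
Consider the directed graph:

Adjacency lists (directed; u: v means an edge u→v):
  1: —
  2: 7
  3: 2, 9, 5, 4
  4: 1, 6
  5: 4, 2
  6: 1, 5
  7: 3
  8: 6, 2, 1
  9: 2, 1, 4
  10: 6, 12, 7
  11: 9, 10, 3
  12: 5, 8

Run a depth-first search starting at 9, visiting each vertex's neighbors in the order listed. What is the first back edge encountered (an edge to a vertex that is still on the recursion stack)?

3→2

DFS from 9 (visiting each vertex's neighbors in the order listed); mark gray on enter, black on exit:
9 gray
  2 gray
    7 gray
      3 gray
        3→2: 2 is gray → back edge
First back edge: 3 → 2.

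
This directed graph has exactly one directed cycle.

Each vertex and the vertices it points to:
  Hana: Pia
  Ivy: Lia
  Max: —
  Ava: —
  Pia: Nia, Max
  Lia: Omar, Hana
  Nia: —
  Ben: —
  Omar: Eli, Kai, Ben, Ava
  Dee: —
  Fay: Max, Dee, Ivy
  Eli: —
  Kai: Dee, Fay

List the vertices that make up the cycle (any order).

DFS with gray/black marking from Lia:
Lia gray
  Omar gray
    Eli gray
    Eli black
    Kai gray
      Dee gray
      Dee black
      Fay gray
        Max gray
        Max black
        Fay→Dee: Dee black — skip
        Ivy gray
          Ivy→Lia: Lia is gray → back edge
Back edge closes the cycle Lia → Omar → Kai → Fay → Ivy → Lia; its vertices are {Fay, Ivy, Kai, Lia, Omar}.

Fay, Ivy, Kai, Lia, Omar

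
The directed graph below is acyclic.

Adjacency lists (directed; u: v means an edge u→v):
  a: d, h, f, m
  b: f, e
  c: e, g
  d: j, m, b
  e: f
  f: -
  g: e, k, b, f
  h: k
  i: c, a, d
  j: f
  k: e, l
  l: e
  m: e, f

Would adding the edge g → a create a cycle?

No

Adding g→a creates a cycle iff a can already reach g.
Explore from a: no path reaches g. The graph stays acyclic.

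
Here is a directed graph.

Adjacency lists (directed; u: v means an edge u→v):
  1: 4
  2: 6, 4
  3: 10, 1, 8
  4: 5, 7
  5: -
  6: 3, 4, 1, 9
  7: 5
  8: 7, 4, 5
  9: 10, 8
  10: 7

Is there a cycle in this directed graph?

No

DFS with white/gray/black marking, starting from 5:
5 gray
5 black
1 gray
  4 gray
    4→5: 5 black — skip
    7 gray
      7→5: 5 black — skip
    7 black
  4 black
1 black
2 gray
  6 gray
    3 gray
      10 gray
        10→7: 7 black — skip
      10 black
      3→1: 1 black — skip
      8 gray
        8→7: 7 black — skip
        8→4: 4 black — skip
        8→5: 5 black — skip
      8 black
    3 black
    6→4: 4 black — skip
    6→1: 1 black — skip
    9 gray
      9→10: 10 black — skip
      9→8: 8 black — skip
    9 black
  6 black
  2→4: 4 black — skip
2 black
Every edge goes to a white or black vertex — no back edge, so the graph is acyclic.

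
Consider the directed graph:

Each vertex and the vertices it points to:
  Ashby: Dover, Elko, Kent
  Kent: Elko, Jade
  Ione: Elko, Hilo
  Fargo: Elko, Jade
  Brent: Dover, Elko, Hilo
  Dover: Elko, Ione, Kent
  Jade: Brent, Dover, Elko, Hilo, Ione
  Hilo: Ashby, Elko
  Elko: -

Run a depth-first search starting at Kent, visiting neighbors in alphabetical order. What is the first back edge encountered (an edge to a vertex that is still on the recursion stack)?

DFS from Kent (visiting neighbors in alphabetical order); mark gray on enter, black on exit:
Kent gray
  Elko gray
  Elko black
  Jade gray
    Brent gray
      Dover gray
        Dover→Elko: Elko black — skip
        Ione gray
          Ione→Elko: Elko black — skip
          Hilo gray
            Ashby gray
              Ashby→Dover: Dover is gray → back edge
First back edge: Ashby → Dover.

Ashby->Dover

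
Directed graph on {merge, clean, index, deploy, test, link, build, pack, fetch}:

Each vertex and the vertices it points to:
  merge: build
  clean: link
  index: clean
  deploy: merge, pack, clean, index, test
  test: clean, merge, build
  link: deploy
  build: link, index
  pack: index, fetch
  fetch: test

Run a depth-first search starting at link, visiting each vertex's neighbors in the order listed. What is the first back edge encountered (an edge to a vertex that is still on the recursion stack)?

build->link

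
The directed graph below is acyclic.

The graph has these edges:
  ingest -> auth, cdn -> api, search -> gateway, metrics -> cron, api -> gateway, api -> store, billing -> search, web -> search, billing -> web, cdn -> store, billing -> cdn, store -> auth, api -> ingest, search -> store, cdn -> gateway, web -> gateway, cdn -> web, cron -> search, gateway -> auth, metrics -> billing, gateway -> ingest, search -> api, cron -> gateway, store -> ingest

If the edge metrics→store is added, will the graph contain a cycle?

No

Adding metrics→store creates a cycle iff store can already reach metrics.
Explore from store: no path reaches metrics. The graph stays acyclic.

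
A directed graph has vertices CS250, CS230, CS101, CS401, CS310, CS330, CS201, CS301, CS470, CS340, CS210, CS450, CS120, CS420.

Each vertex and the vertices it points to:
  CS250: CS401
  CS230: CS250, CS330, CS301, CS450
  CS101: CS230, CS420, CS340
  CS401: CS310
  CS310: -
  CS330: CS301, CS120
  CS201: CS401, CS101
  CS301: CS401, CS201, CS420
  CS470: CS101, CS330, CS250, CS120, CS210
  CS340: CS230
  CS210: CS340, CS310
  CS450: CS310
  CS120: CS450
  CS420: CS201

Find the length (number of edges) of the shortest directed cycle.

3

For each vertex v, BFS finds the shortest path from v back to v.
The shortest such closed walk is CS101 → CS420 → CS201 → CS101, length 3.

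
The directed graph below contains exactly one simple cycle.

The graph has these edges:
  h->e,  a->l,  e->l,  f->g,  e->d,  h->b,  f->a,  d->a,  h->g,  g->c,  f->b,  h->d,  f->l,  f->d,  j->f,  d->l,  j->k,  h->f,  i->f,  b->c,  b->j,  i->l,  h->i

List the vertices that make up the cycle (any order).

b, f, j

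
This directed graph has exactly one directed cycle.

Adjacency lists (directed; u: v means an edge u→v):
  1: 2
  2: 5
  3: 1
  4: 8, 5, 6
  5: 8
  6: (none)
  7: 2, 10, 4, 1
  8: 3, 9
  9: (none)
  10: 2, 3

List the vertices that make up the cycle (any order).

1, 2, 3, 5, 8

DFS with gray/black marking from 8:
8 gray
  3 gray
    1 gray
      2 gray
        5 gray
          5→8: 8 is gray → back edge
Back edge closes the cycle 8 → 3 → 1 → 2 → 5 → 8; its vertices are {1, 2, 3, 5, 8}.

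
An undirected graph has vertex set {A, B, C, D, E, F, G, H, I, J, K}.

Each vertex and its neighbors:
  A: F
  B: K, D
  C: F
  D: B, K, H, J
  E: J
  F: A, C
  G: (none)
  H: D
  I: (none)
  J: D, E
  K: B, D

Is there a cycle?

Yes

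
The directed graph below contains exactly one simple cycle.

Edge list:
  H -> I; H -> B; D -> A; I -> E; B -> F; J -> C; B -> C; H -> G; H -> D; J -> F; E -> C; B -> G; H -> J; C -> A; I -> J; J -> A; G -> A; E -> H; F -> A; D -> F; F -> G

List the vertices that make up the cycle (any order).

DFS with gray/black marking from E:
E gray
  C gray
    A gray
    A black
  C black
  H gray
    I gray
      J gray
        J→A: A black — skip
        J→C: C black — skip
        F gray
          G gray
            G→A: A black — skip
          G black
          F→A: A black — skip
        F black
      J black
      I→E: E is gray → back edge
Back edge closes the cycle E → H → I → E; its vertices are {E, H, I}.

E, H, I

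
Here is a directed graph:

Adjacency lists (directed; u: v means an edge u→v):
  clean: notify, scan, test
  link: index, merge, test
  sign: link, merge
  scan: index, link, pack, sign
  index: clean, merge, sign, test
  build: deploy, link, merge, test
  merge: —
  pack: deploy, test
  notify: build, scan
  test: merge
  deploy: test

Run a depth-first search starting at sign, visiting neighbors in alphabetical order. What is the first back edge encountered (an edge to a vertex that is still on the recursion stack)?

DFS from sign (visiting neighbors in alphabetical order); mark gray on enter, black on exit:
sign gray
  link gray
    index gray
      clean gray
        notify gray
          build gray
            deploy gray
              test gray
                merge gray
                merge black
              test black
            deploy black
            build→link: link is gray → back edge
First back edge: build → link.

build→link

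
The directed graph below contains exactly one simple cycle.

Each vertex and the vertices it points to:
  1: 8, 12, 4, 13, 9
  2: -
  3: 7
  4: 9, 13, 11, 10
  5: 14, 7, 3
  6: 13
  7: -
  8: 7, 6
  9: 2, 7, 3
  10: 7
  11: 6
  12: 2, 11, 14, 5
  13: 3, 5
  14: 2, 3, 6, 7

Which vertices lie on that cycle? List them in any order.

5, 6, 13, 14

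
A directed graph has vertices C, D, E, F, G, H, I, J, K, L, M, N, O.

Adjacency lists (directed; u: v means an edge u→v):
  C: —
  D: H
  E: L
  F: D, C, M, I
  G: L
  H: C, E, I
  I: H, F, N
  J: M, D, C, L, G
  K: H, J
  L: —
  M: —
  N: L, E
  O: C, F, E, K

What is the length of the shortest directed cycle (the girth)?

2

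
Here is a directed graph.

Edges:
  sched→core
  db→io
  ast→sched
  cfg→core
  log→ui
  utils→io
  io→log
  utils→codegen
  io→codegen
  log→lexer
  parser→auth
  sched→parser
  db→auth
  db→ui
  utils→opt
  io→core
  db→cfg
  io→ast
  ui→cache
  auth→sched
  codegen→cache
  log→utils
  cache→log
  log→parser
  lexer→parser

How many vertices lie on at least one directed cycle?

9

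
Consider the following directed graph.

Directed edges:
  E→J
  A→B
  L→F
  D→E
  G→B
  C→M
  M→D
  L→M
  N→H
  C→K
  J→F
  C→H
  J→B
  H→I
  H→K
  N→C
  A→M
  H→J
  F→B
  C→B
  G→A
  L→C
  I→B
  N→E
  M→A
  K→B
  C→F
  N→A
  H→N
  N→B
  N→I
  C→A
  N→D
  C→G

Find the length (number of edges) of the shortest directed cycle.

2

For each vertex v, BFS finds the shortest path from v back to v.
The shortest such closed walk is M → A → M, length 2.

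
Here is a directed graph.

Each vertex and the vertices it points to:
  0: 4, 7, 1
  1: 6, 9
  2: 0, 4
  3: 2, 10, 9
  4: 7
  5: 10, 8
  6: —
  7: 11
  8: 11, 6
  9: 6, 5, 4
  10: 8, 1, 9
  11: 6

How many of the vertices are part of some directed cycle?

A vertex is on a directed cycle iff it belongs to a strongly connected component of size ≥ 2 (or has a self-loop).
The vertices on cycles are {1, 5, 9, 10} — 4 in total.

4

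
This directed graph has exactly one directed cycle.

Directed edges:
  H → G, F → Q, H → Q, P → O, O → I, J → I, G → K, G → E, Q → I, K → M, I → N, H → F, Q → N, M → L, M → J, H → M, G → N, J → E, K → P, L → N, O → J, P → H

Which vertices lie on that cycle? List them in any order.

G, H, K, P

DFS with gray/black marking from K:
K gray
  P gray
    O gray
      I gray
        N gray
        N black
      I black
      J gray
        E gray
        E black
        J→I: I black — skip
      J black
    O black
    H gray
      M gray
        M→J: J black — skip
        L gray
          L→N: N black — skip
        L black
      M black
      Q gray
        Q→I: I black — skip
        Q→N: N black — skip
      Q black
      G gray
        G→K: K is gray → back edge
Back edge closes the cycle K → P → H → G → K; its vertices are {G, H, K, P}.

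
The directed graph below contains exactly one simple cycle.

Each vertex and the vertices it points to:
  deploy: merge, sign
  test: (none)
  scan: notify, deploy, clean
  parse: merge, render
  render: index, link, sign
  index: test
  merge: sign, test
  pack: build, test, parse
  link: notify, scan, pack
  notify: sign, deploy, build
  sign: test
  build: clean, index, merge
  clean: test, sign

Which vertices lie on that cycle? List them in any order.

link, pack, parse, render

DFS with gray/black marking from link:
link gray
  notify gray
    sign gray
      test gray
      test black
    sign black
    deploy gray
      merge gray
        merge→sign: sign black — skip
        merge→test: test black — skip
      merge black
      deploy→sign: sign black — skip
    deploy black
    build gray
      clean gray
        clean→test: test black — skip
        clean→sign: sign black — skip
      clean black
      index gray
        index→test: test black — skip
      index black
      build→merge: merge black — skip
    build black
  notify black
  scan gray
    scan→notify: notify black — skip
    scan→deploy: deploy black — skip
    scan→clean: clean black — skip
  scan black
  pack gray
    pack→build: build black — skip
    pack→test: test black — skip
    parse gray
      parse→merge: merge black — skip
      render gray
        render→index: index black — skip
        render→link: link is gray → back edge
Back edge closes the cycle link → pack → parse → render → link; its vertices are {link, pack, parse, render}.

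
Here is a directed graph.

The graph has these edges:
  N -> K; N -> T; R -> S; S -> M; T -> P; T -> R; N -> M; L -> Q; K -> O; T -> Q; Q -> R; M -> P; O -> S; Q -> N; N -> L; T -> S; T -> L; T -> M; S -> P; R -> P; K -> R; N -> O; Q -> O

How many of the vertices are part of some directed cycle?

4

A vertex is on a directed cycle iff it belongs to a strongly connected component of size ≥ 2 (or has a self-loop).
The vertices on cycles are {L, N, Q, T} — 4 in total.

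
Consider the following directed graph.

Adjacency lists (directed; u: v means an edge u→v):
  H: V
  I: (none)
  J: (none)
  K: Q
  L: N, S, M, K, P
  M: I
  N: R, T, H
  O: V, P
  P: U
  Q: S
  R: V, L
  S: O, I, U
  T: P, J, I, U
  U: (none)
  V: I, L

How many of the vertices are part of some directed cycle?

9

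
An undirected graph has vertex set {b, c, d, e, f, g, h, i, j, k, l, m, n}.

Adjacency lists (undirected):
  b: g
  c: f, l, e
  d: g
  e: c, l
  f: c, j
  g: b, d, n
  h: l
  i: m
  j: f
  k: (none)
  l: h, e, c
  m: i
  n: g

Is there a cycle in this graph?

Yes

DFS, tracking each vertex's parent; an edge to a visited non-parent vertex closes a cycle.
Start from f:
visit f (parent –)
  visit c (parent f)
    c–f: parent, skip
    visit l (parent c)
      visit h (parent l)
        h–l: parent, skip
      visit e (parent l)
        e–c: c visited and ≠ parent → cycle
Cycle: c – l – e – c.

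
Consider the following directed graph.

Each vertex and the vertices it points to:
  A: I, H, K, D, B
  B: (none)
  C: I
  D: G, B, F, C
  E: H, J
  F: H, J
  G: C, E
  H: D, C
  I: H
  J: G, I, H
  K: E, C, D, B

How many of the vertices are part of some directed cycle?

A vertex is on a directed cycle iff it belongs to a strongly connected component of size ≥ 2 (or has a self-loop).
The vertices on cycles are {C, D, E, F, G, H, I, J} — 8 in total.

8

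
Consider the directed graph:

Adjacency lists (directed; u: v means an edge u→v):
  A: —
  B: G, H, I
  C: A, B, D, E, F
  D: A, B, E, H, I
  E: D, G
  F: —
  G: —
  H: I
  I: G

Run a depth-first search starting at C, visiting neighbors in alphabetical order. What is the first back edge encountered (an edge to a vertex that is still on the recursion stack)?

DFS from C (visiting neighbors in alphabetical order); mark gray on enter, black on exit:
C gray
  A gray
  A black
  B gray
    G gray
    G black
    H gray
      I gray
        I→G: G black — skip
      I black
    H black
    B→I: I black — skip
  B black
  D gray
    D→A: A black — skip
    D→B: B black — skip
    E gray
      E→D: D is gray → back edge
First back edge: E → D.

E→D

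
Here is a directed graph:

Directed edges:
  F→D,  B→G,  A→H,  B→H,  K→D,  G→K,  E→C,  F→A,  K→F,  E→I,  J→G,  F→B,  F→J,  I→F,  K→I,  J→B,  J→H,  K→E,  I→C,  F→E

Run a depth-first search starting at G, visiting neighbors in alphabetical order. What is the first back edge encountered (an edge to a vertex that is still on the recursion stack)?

DFS from G (visiting neighbors in alphabetical order); mark gray on enter, black on exit:
G gray
  K gray
    D gray
    D black
    E gray
      C gray
      C black
      I gray
        I→C: C black — skip
        F gray
          A gray
            H gray
            H black
          A black
          B gray
            B→G: G is gray → back edge
First back edge: B → G.

B->G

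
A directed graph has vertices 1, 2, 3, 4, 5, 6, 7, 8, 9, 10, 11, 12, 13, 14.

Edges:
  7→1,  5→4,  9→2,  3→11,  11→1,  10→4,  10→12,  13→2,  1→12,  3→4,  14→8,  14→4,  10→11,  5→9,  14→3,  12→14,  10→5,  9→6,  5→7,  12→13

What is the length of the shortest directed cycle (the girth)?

5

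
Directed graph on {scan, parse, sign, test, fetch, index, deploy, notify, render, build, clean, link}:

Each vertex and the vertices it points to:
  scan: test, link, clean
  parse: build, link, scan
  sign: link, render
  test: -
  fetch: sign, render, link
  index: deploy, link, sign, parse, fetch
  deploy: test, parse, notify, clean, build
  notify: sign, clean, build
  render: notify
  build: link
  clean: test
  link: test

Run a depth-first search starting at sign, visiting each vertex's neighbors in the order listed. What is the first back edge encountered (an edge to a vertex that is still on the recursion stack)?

DFS from sign (visiting each vertex's neighbors in the order listed); mark gray on enter, black on exit:
sign gray
  link gray
    test gray
    test black
  link black
  render gray
    notify gray
      notify→sign: sign is gray → back edge
First back edge: notify → sign.

notify→sign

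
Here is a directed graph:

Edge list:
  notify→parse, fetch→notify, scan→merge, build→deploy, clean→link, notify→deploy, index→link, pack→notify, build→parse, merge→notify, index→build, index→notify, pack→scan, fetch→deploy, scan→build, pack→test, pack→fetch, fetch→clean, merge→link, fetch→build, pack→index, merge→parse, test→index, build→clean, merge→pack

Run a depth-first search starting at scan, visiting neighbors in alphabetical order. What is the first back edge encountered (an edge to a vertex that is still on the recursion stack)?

DFS from scan (visiting neighbors in alphabetical order); mark gray on enter, black on exit:
scan gray
  build gray
    clean gray
      link gray
      link black
    clean black
    deploy gray
    deploy black
    parse gray
    parse black
  build black
  merge gray
    merge→link: link black — skip
    notify gray
      notify→deploy: deploy black — skip
      notify→parse: parse black — skip
    notify black
    pack gray
      fetch gray
        fetch→build: build black — skip
        fetch→clean: clean black — skip
        fetch→deploy: deploy black — skip
        fetch→notify: notify black — skip
      fetch black
      index gray
        index→build: build black — skip
        index→link: link black — skip
        index→notify: notify black — skip
      index black
      pack→notify: notify black — skip
      pack→scan: scan is gray → back edge
First back edge: pack → scan.

pack→scan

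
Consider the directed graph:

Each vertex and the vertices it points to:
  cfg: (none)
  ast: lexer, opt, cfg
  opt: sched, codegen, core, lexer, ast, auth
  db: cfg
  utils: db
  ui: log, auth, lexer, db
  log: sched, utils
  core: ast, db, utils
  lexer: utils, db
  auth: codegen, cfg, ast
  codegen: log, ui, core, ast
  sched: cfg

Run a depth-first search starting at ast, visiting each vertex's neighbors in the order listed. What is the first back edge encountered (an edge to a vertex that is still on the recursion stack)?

auth→codegen

DFS from ast (visiting each vertex's neighbors in the order listed); mark gray on enter, black on exit:
ast gray
  lexer gray
    utils gray
      db gray
        cfg gray
        cfg black
      db black
    utils black
    lexer→db: db black — skip
  lexer black
  opt gray
    sched gray
      sched→cfg: cfg black — skip
    sched black
    codegen gray
      log gray
        log→sched: sched black — skip
        log→utils: utils black — skip
      log black
      ui gray
        ui→log: log black — skip
        auth gray
          auth→codegen: codegen is gray → back edge
First back edge: auth → codegen.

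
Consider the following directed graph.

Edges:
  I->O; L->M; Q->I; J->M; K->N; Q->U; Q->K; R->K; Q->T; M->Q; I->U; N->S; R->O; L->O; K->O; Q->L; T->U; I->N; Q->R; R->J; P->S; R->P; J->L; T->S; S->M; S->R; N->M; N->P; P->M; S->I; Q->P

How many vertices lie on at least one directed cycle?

A vertex is on a directed cycle iff it belongs to a strongly connected component of size ≥ 2 (or has a self-loop).
The vertices on cycles are {I, J, K, L, M, N, P, Q, R, S, T} — 11 in total.

11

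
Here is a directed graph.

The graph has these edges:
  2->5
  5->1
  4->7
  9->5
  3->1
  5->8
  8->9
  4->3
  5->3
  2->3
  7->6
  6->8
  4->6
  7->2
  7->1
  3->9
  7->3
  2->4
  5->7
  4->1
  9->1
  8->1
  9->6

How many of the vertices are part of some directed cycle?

8

A vertex is on a directed cycle iff it belongs to a strongly connected component of size ≥ 2 (or has a self-loop).
The vertices on cycles are {2, 3, 4, 5, 6, 7, 8, 9} — 8 in total.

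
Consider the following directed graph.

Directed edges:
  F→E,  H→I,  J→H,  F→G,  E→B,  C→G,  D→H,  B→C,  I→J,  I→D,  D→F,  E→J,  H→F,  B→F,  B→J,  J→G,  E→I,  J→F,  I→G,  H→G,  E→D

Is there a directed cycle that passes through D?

Yes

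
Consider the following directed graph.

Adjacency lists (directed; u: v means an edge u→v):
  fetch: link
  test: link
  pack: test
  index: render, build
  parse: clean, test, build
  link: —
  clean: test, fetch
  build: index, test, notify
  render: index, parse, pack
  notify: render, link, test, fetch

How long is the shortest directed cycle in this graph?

2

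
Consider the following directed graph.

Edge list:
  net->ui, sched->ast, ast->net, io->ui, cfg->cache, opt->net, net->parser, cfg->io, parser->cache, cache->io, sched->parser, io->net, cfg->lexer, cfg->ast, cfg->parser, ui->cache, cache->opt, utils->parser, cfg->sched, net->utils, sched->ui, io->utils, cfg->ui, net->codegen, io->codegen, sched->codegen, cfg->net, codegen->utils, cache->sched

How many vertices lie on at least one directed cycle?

A vertex is on a directed cycle iff it belongs to a strongly connected component of size ≥ 2 (or has a self-loop).
The vertices on cycles are {io, ui, ast, net, opt, cache, sched, utils, parser, codegen} — 10 in total.

10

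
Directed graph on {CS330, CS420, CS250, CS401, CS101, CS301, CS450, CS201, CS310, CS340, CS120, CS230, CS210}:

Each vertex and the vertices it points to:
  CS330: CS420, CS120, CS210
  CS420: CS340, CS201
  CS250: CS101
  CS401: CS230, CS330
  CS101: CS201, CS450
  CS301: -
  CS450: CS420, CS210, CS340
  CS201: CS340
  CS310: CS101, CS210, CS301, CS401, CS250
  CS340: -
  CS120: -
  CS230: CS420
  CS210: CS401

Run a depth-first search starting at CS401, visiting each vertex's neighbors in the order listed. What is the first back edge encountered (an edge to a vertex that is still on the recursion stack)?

DFS from CS401 (visiting each vertex's neighbors in the order listed); mark gray on enter, black on exit:
CS401 gray
  CS230 gray
    CS420 gray
      CS340 gray
      CS340 black
      CS201 gray
        CS201→CS340: CS340 black — skip
      CS201 black
    CS420 black
  CS230 black
  CS330 gray
    CS330→CS420: CS420 black — skip
    CS120 gray
    CS120 black
    CS210 gray
      CS210→CS401: CS401 is gray → back edge
First back edge: CS210 → CS401.

CS210→CS401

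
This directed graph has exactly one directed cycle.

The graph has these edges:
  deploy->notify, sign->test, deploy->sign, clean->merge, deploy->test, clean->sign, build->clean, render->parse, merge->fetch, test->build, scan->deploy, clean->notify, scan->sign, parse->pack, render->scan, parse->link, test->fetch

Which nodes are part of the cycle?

sign, test, build, clean

DFS with gray/black marking from test:
test gray
  build gray
    clean gray
      sign gray
        sign→test: test is gray → back edge
Back edge closes the cycle test → build → clean → sign → test; its vertices are {sign, test, build, clean}.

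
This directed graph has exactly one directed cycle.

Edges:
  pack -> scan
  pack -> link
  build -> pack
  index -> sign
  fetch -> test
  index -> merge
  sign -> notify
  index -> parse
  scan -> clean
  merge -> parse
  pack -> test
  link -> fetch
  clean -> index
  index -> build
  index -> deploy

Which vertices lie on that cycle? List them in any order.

DFS with gray/black marking from index:
index gray
  sign gray
    notify gray
    notify black
  sign black
  merge gray
    parse gray
    parse black
  merge black
  build gray
    pack gray
      test gray
      test black
      link gray
        fetch gray
          fetch→test: test black — skip
        fetch black
      link black
      scan gray
        clean gray
          clean→index: index is gray → back edge
Back edge closes the cycle index → build → pack → scan → clean → index; its vertices are {pack, scan, build, clean, index}.

pack, scan, build, clean, index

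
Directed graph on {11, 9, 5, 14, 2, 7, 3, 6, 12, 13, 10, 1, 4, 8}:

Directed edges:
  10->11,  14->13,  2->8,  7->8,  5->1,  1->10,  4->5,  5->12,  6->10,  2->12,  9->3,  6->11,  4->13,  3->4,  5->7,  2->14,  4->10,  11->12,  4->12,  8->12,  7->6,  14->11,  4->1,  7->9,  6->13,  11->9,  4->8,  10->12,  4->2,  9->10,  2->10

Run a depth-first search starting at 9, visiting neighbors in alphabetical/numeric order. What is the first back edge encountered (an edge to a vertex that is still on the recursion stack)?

DFS from 9 (visiting neighbors in alphabetical/numeric order); mark gray on enter, black on exit:
9 gray
  3 gray
    4 gray
      1 gray
        10 gray
          11 gray
            11→9: 9 is gray → back edge
First back edge: 11 → 9.

11→9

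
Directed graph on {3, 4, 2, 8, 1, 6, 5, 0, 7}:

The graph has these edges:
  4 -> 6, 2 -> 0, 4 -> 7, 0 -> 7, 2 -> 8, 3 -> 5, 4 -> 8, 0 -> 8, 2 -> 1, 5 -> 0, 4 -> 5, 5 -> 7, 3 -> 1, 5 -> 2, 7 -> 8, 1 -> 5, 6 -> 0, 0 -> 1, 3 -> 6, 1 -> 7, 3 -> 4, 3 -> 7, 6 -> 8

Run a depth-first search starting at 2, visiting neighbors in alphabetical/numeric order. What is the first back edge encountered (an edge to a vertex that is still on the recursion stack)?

DFS from 2 (visiting neighbors in alphabetical/numeric order); mark gray on enter, black on exit:
2 gray
  0 gray
    1 gray
      5 gray
        5→0: 0 is gray → back edge
First back edge: 5 → 0.

5→0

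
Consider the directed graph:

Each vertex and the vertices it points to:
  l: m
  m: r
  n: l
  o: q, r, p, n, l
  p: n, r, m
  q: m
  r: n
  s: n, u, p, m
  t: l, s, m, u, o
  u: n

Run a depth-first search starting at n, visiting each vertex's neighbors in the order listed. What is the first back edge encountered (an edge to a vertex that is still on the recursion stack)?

DFS from n (visiting each vertex's neighbors in the order listed); mark gray on enter, black on exit:
n gray
  l gray
    m gray
      r gray
        r→n: n is gray → back edge
First back edge: r → n.

r→n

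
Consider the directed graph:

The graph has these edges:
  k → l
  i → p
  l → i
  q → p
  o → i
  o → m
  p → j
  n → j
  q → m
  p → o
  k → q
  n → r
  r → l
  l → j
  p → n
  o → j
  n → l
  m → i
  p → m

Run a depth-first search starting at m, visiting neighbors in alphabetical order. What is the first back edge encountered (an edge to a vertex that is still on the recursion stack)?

p->m

DFS from m (visiting neighbors in alphabetical order); mark gray on enter, black on exit:
m gray
  i gray
    p gray
      j gray
      j black
      p→m: m is gray → back edge
First back edge: p → m.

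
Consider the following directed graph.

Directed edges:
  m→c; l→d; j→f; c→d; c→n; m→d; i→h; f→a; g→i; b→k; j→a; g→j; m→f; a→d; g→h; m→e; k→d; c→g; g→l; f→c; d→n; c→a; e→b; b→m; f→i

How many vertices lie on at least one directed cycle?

7

A vertex is on a directed cycle iff it belongs to a strongly connected component of size ≥ 2 (or has a self-loop).
The vertices on cycles are {b, c, e, f, g, j, m} — 7 in total.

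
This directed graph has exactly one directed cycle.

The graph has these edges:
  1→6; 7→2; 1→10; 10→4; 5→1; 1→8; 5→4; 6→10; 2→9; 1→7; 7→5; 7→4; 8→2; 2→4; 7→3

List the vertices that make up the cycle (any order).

1, 5, 7

DFS with gray/black marking from 5:
5 gray
  4 gray
  4 black
  1 gray
    10 gray
      10→4: 4 black — skip
    10 black
    7 gray
      7→4: 4 black — skip
      7→5: 5 is gray → back edge
Back edge closes the cycle 5 → 1 → 7 → 5; its vertices are {1, 5, 7}.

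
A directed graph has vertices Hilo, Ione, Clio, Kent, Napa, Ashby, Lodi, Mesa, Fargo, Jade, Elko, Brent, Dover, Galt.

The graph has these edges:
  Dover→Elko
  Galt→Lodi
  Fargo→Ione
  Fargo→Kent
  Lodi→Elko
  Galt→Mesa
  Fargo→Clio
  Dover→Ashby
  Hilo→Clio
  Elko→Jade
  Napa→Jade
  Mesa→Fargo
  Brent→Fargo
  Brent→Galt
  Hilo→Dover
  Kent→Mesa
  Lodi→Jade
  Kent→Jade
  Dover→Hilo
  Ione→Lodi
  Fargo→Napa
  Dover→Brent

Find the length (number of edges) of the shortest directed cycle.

2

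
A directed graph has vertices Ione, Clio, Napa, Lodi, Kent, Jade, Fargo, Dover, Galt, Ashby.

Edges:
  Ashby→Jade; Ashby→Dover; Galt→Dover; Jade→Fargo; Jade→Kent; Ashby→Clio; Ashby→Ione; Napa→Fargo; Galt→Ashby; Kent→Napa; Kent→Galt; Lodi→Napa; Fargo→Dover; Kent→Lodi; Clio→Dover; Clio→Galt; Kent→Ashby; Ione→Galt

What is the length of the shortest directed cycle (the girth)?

3

For each vertex v, BFS finds the shortest path from v back to v.
The shortest such closed walk is Kent → Ashby → Jade → Kent, length 3.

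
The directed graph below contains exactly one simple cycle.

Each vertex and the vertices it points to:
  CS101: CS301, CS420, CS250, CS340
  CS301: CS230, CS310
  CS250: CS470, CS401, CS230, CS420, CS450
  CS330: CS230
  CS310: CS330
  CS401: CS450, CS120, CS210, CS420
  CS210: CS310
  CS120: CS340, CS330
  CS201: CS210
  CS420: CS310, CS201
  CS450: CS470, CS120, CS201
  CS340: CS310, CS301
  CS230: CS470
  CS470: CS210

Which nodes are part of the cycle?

CS210, CS230, CS310, CS330, CS470

DFS with gray/black marking from CS470:
CS470 gray
  CS210 gray
    CS310 gray
      CS330 gray
        CS230 gray
          CS230→CS470: CS470 is gray → back edge
Back edge closes the cycle CS470 → CS210 → CS310 → CS330 → CS230 → CS470; its vertices are {CS210, CS230, CS310, CS330, CS470}.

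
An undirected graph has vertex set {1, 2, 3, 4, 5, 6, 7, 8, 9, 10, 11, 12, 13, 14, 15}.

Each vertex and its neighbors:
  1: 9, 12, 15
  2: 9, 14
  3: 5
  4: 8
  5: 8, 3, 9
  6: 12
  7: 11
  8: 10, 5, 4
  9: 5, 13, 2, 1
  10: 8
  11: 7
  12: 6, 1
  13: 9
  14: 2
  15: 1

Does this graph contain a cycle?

No

DFS, tracking each vertex's parent; an edge to a visited non-parent vertex closes a cycle.
Start from 3:
visit 3 (parent –)
  visit 5 (parent 3)
    visit 8 (parent 5)
      visit 10 (parent 8)
        10–8: parent, skip
      8–5: parent, skip
      visit 4 (parent 8)
        4–8: parent, skip
    5–3: parent, skip
    visit 9 (parent 5)
      9–5: parent, skip
      visit 13 (parent 9)
        13–9: parent, skip
      visit 2 (parent 9)
        2–9: parent, skip
        visit 14 (parent 2)
          14–2: parent, skip
      visit 1 (parent 9)
        1–9: parent, skip
        visit 12 (parent 1)
          visit 6 (parent 12)
            6–12: parent, skip
          12–1: parent, skip
        visit 15 (parent 1)
          15–1: parent, skip
visit 7 (parent –)
  visit 11 (parent 7)
    11–7: parent, skip
No non-parent visited neighbor found — the graph is a forest.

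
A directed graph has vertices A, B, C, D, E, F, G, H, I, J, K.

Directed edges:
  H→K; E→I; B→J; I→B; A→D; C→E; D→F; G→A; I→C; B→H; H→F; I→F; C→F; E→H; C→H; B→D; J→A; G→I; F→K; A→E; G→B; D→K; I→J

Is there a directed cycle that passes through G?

No

G lies on a cycle iff there is a path from G back to itself.
Exploring from G, it never reaches itself; equivalently, its strongly connected component is a singleton.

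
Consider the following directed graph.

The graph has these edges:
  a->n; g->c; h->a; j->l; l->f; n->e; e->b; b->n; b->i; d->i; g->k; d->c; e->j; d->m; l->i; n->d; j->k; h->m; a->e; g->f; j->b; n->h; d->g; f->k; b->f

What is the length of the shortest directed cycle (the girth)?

For each vertex v, BFS finds the shortest path from v back to v.
The shortest such closed walk is n → e → b → n, length 3.

3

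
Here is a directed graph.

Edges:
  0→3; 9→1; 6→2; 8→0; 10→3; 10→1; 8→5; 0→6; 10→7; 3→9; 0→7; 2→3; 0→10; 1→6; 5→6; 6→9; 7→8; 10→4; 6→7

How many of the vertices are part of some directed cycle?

A vertex is on a directed cycle iff it belongs to a strongly connected component of size ≥ 2 (or has a self-loop).
The vertices on cycles are {0, 1, 2, 3, 5, 6, 7, 8, 9, 10} — 10 in total.

10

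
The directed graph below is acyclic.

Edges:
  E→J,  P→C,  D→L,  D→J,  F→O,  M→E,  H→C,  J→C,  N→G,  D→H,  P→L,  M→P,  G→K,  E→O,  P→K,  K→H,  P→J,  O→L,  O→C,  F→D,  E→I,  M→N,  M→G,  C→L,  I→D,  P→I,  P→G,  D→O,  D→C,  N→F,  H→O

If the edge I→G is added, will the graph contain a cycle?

Adding I→G creates a cycle iff G can already reach I.
Explore from G: no path reaches I. The graph stays acyclic.

No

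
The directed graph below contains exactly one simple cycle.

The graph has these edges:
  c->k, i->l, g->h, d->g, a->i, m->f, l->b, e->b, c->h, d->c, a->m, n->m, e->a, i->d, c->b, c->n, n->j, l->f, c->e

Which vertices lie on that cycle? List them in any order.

a, c, d, e, i

DFS with gray/black marking from e:
e gray
  a gray
    i gray
      d gray
        c gray
          b gray
          b black
          n gray
            m gray
              f gray
              f black
            m black
            j gray
            j black
          n black
          h gray
          h black
          c→e: e is gray → back edge
Back edge closes the cycle e → a → i → d → c → e; its vertices are {a, c, d, e, i}.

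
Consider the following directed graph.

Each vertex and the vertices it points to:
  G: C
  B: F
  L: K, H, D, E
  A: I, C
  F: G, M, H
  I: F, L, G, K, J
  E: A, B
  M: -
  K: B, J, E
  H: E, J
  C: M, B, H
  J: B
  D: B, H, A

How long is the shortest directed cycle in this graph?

4

For each vertex v, BFS finds the shortest path from v back to v.
The shortest such closed walk is I → L → E → A → I, length 4.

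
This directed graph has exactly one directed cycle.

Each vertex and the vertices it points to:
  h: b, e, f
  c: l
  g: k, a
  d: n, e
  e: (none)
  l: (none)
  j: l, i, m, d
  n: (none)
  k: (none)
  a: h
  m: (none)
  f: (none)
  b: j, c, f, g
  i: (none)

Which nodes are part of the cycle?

a, b, g, h

DFS with gray/black marking from b:
b gray
  j gray
    l gray
    l black
    i gray
    i black
    m gray
    m black
    d gray
      n gray
      n black
      e gray
      e black
    d black
  j black
  c gray
    c→l: l black — skip
  c black
  f gray
  f black
  g gray
    k gray
    k black
    a gray
      h gray
        h→b: b is gray → back edge
Back edge closes the cycle b → g → a → h → b; its vertices are {a, b, g, h}.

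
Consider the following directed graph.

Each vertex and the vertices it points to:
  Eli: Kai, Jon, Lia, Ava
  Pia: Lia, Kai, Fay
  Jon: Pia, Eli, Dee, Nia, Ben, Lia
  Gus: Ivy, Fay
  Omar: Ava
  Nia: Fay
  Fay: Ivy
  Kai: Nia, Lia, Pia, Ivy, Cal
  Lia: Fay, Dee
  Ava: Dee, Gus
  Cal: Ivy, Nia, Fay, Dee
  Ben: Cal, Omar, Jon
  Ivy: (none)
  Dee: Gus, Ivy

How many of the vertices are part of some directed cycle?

5

A vertex is on a directed cycle iff it belongs to a strongly connected component of size ≥ 2 (or has a self-loop).
The vertices on cycles are {Ben, Eli, Jon, Kai, Pia} — 5 in total.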